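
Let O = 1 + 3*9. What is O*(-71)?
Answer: -1988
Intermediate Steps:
O = 28 (O = 1 + 27 = 28)
O*(-71) = 28*(-71) = -1988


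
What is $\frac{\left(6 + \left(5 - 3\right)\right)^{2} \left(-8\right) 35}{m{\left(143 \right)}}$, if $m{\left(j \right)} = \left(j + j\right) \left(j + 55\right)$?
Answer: $- \frac{4480}{14157} \approx -0.31645$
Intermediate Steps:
$m{\left(j \right)} = 2 j \left(55 + j\right)$
$\frac{\left(6 + \left(5 - 3\right)\right)^{2} \left(-8\right) 35}{m{\left(143 \right)}} = \frac{\left(6 + \left(5 - 3\right)\right)^{2} \left(-8\right) 35}{2 \cdot 143 \left(55 + 143\right)} = \frac{\left(6 + \left(5 - 3\right)\right)^{2} \left(-8\right) 35}{2 \cdot 143 \cdot 198} = \frac{\left(6 + 2\right)^{2} \left(-8\right) 35}{56628} = 8^{2} \left(-8\right) 35 \cdot \frac{1}{56628} = 64 \left(-8\right) 35 \cdot \frac{1}{56628} = \left(-512\right) 35 \cdot \frac{1}{56628} = \left(-17920\right) \frac{1}{56628} = - \frac{4480}{14157}$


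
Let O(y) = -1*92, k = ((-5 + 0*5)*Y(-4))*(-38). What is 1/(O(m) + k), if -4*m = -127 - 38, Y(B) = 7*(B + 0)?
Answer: -1/5412 ≈ -0.00018477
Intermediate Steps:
Y(B) = 7*B
m = 165/4 (m = -(-127 - 38)/4 = -1/4*(-165) = 165/4 ≈ 41.250)
k = -5320 (k = ((-5 + 0*5)*(7*(-4)))*(-38) = ((-5 + 0)*(-28))*(-38) = -5*(-28)*(-38) = 140*(-38) = -5320)
O(y) = -92
1/(O(m) + k) = 1/(-92 - 5320) = 1/(-5412) = -1/5412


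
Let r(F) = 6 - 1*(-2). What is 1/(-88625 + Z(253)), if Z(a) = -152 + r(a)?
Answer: -1/88769 ≈ -1.1265e-5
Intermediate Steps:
r(F) = 8 (r(F) = 6 + 2 = 8)
Z(a) = -144 (Z(a) = -152 + 8 = -144)
1/(-88625 + Z(253)) = 1/(-88625 - 144) = 1/(-88769) = -1/88769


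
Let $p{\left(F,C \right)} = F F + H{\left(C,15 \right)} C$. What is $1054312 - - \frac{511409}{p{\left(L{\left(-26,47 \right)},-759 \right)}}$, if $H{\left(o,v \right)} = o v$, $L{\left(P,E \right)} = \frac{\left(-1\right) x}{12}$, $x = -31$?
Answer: $\frac{1311918367184248}{1244335921} \approx 1.0543 \cdot 10^{6}$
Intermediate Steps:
$L{\left(P,E \right)} = \frac{31}{12}$ ($L{\left(P,E \right)} = \frac{\left(-1\right) \left(-31\right)}{12} = 31 \cdot \frac{1}{12} = \frac{31}{12}$)
$p{\left(F,C \right)} = F^{2} + 15 C^{2}$ ($p{\left(F,C \right)} = F F + C 15 C = F^{2} + 15 C C = F^{2} + 15 C^{2}$)
$1054312 - - \frac{511409}{p{\left(L{\left(-26,47 \right)},-759 \right)}} = 1054312 - - \frac{511409}{\left(\frac{31}{12}\right)^{2} + 15 \left(-759\right)^{2}} = 1054312 - - \frac{511409}{\frac{961}{144} + 15 \cdot 576081} = 1054312 - - \frac{511409}{\frac{961}{144} + 8641215} = 1054312 - - \frac{511409}{\frac{1244335921}{144}} = 1054312 - \left(-511409\right) \frac{144}{1244335921} = 1054312 - - \frac{73642896}{1244335921} = 1054312 + \frac{73642896}{1244335921} = \frac{1311918367184248}{1244335921}$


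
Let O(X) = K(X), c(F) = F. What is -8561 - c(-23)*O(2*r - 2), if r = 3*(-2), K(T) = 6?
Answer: -8423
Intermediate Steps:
r = -6
O(X) = 6
-8561 - c(-23)*O(2*r - 2) = -8561 - (-23)*6 = -8561 - 1*(-138) = -8561 + 138 = -8423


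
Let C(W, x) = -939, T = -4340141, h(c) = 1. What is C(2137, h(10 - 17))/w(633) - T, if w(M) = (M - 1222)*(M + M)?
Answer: 1078776766991/248558 ≈ 4.3401e+6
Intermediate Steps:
w(M) = 2*M*(-1222 + M) (w(M) = (-1222 + M)*(2*M) = 2*M*(-1222 + M))
C(2137, h(10 - 17))/w(633) - T = -939*1/(1266*(-1222 + 633)) - 1*(-4340141) = -939/(2*633*(-589)) + 4340141 = -939/(-745674) + 4340141 = -939*(-1/745674) + 4340141 = 313/248558 + 4340141 = 1078776766991/248558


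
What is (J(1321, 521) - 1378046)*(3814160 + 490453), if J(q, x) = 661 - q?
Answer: -5934795770778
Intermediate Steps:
(J(1321, 521) - 1378046)*(3814160 + 490453) = ((661 - 1*1321) - 1378046)*(3814160 + 490453) = ((661 - 1321) - 1378046)*4304613 = (-660 - 1378046)*4304613 = -1378706*4304613 = -5934795770778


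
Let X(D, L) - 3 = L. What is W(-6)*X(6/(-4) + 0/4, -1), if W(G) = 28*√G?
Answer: 56*I*√6 ≈ 137.17*I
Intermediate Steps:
X(D, L) = 3 + L
W(-6)*X(6/(-4) + 0/4, -1) = (28*√(-6))*(3 - 1) = (28*(I*√6))*2 = (28*I*√6)*2 = 56*I*√6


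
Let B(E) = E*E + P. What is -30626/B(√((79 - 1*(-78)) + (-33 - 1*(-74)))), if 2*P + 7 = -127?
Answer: -30626/131 ≈ -233.79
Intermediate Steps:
P = -67 (P = -7/2 + (½)*(-127) = -7/2 - 127/2 = -67)
B(E) = -67 + E² (B(E) = E*E - 67 = E² - 67 = -67 + E²)
-30626/B(√((79 - 1*(-78)) + (-33 - 1*(-74)))) = -30626/(-67 + (√((79 - 1*(-78)) + (-33 - 1*(-74))))²) = -30626/(-67 + (√((79 + 78) + (-33 + 74)))²) = -30626/(-67 + (√(157 + 41))²) = -30626/(-67 + (√198)²) = -30626/(-67 + (3*√22)²) = -30626/(-67 + 198) = -30626/131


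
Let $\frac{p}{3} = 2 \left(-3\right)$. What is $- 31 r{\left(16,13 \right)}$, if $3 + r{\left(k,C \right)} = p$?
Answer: $651$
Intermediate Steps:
$p = -18$ ($p = 3 \cdot 2 \left(-3\right) = 3 \left(-6\right) = -18$)
$r{\left(k,C \right)} = -21$ ($r{\left(k,C \right)} = -3 - 18 = -21$)
$- 31 r{\left(16,13 \right)} = \left(-31\right) \left(-21\right) = 651$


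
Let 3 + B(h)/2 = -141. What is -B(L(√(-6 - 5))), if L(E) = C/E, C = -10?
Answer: 288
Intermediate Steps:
L(E) = -10/E
B(h) = -288 (B(h) = -6 + 2*(-141) = -6 - 282 = -288)
-B(L(√(-6 - 5))) = -1*(-288) = 288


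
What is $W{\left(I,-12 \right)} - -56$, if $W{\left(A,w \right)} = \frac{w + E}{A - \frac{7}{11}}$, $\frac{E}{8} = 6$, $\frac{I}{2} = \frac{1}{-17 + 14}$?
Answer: $\frac{1220}{43} \approx 28.372$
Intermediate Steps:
$I = - \frac{2}{3}$ ($I = \frac{2}{-17 + 14} = \frac{2}{-3} = 2 \left(- \frac{1}{3}\right) = - \frac{2}{3} \approx -0.66667$)
$E = 48$ ($E = 8 \cdot 6 = 48$)
$W{\left(A,w \right)} = \frac{48 + w}{- \frac{7}{11} + A}$ ($W{\left(A,w \right)} = \frac{w + 48}{A - \frac{7}{11}} = \frac{48 + w}{A - \frac{7}{11}} = \frac{48 + w}{- \frac{7}{11} + A}$)
$W{\left(I,-12 \right)} - -56 = \frac{11 \left(48 - 12\right)}{-7 + 11 \left(- \frac{2}{3}\right)} - -56 = 11 \frac{1}{-7 - \frac{22}{3}} \cdot 36 + 56 = 11 \frac{1}{- \frac{43}{3}} \cdot 36 + 56 = 11 \left(- \frac{3}{43}\right) 36 + 56 = - \frac{1188}{43} + 56 = \frac{1220}{43}$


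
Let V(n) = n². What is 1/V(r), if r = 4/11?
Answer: 121/16 ≈ 7.5625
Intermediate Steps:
r = 4/11 (r = 4*(1/11) = 4/11 ≈ 0.36364)
1/V(r) = 1/((4/11)²) = 1/(16/121) = 121/16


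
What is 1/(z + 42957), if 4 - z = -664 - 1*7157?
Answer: 1/50782 ≈ 1.9692e-5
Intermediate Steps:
z = 7825 (z = 4 - (-664 - 1*7157) = 4 - (-664 - 7157) = 4 - 1*(-7821) = 4 + 7821 = 7825)
1/(z + 42957) = 1/(7825 + 42957) = 1/50782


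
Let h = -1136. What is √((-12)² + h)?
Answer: 4*I*√62 ≈ 31.496*I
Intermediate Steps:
√((-12)² + h) = √((-12)² - 1136) = √(144 - 1136) = √(-992) = 4*I*√62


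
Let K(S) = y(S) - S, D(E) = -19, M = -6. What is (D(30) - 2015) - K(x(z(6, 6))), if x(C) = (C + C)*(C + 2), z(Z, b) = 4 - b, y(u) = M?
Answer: -2028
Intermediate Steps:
y(u) = -6
x(C) = 2*C*(2 + C) (x(C) = (2*C)*(2 + C) = 2*C*(2 + C))
K(S) = -6 - S
(D(30) - 2015) - K(x(z(6, 6))) = (-19 - 2015) - (-6 - 2*(4 - 1*6)*(2 + (4 - 1*6))) = -2034 - (-6 - 2*(4 - 6)*(2 + (4 - 6))) = -2034 - (-6 - 2*(-2)*(2 - 2)) = -2034 - (-6 - 2*(-2)*0) = -2034 - (-6 - 1*0) = -2034 - (-6 + 0) = -2034 - 1*(-6) = -2034 + 6 = -2028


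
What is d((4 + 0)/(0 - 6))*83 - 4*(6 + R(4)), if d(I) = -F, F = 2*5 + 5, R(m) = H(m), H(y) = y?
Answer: -1285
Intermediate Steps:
R(m) = m
F = 15 (F = 10 + 5 = 15)
d(I) = -15 (d(I) = -1*15 = -15)
d((4 + 0)/(0 - 6))*83 - 4*(6 + R(4)) = -15*83 - 4*(6 + 4) = -1245 - 4*10 = -1245 - 40 = -1285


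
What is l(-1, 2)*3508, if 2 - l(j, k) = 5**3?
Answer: -431484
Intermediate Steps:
l(j, k) = -123 (l(j, k) = 2 - 1*5**3 = 2 - 1*125 = 2 - 125 = -123)
l(-1, 2)*3508 = -123*3508 = -431484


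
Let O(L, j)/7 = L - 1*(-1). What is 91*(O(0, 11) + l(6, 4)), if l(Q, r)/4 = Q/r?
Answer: 1183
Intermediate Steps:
O(L, j) = 7 + 7*L (O(L, j) = 7*(L - 1*(-1)) = 7*(L + 1) = 7*(1 + L) = 7 + 7*L)
l(Q, r) = 4*Q/r (l(Q, r) = 4*(Q/r) = 4*Q/r)
91*(O(0, 11) + l(6, 4)) = 91*((7 + 7*0) + 4*6/4) = 91*((7 + 0) + 4*6*(1/4)) = 91*(7 + 6) = 91*13 = 1183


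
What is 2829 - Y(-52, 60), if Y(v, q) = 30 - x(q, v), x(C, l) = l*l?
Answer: 5503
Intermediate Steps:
x(C, l) = l²
Y(v, q) = 30 - v²
2829 - Y(-52, 60) = 2829 - (30 - 1*(-52)²) = 2829 - (30 - 1*2704) = 2829 - (30 - 2704) = 2829 - 1*(-2674) = 2829 + 2674 = 5503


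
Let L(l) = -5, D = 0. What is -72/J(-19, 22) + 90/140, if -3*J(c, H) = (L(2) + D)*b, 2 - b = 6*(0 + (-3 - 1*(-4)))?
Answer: 801/70 ≈ 11.443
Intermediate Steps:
b = -4 (b = 2 - 6*(0 + (-3 - 1*(-4))) = 2 - 6*(0 + (-3 + 4)) = 2 - 6*(0 + 1) = 2 - 6 = -4)
J(c, H) = -20/3 (J(c, H) = -(-5 + 0)*(-4)/3 = -(-5)*(-4)/3 = -⅓*20 = -20/3)
-72/J(-19, 22) + 90/140 = -72/(-20/3) + 90/140 = -72*(-3/20) + 90*(1/140) = 54/5 + 9/14 = 801/70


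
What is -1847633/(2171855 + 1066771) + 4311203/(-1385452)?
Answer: -8261090481097/2243480434476 ≈ -3.6823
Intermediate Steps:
-1847633/(2171855 + 1066771) + 4311203/(-1385452) = -1847633/3238626 + 4311203*(-1/1385452) = -1847633*1/3238626 - 4311203/1385452 = -1847633/3238626 - 4311203/1385452 = -8261090481097/2243480434476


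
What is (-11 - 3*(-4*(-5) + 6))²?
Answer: 7921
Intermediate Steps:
(-11 - 3*(-4*(-5) + 6))² = (-11 - 3*(20 + 6))² = (-11 - 3*26)² = (-11 - 78)² = (-89)² = 7921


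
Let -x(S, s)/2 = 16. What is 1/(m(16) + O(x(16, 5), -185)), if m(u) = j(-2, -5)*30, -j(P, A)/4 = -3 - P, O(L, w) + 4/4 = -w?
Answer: 1/304 ≈ 0.0032895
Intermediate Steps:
x(S, s) = -32 (x(S, s) = -2*16 = -32)
O(L, w) = -1 - w
j(P, A) = 12 + 4*P (j(P, A) = -4*(-3 - P) = 12 + 4*P)
m(u) = 120 (m(u) = (12 + 4*(-2))*30 = (12 - 8)*30 = 4*30 = 120)
1/(m(16) + O(x(16, 5), -185)) = 1/(120 + (-1 - 1*(-185))) = 1/(120 + (-1 + 185)) = 1/(120 + 184) = 1/304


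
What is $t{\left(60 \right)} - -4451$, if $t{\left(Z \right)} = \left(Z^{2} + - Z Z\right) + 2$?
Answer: $4453$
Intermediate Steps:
$t{\left(Z \right)} = 2$ ($t{\left(Z \right)} = \left(Z^{2} - Z^{2}\right) + 2 = 0 + 2 = 2$)
$t{\left(60 \right)} - -4451 = 2 - -4451 = 2 + 4451 = 4453$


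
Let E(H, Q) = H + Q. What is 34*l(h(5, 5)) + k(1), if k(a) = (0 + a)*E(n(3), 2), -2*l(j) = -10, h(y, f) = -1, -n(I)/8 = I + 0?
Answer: 148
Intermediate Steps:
n(I) = -8*I (n(I) = -8*(I + 0) = -8*I)
l(j) = 5 (l(j) = -½*(-10) = 5)
k(a) = -22*a (k(a) = (0 + a)*(-8*3 + 2) = a*(-24 + 2) = a*(-22) = -22*a)
34*l(h(5, 5)) + k(1) = 34*5 - 22*1 = 170 - 22 = 148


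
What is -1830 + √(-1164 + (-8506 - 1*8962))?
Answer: -1830 + 2*I*√4658 ≈ -1830.0 + 136.5*I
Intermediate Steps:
-1830 + √(-1164 + (-8506 - 1*8962)) = -1830 + √(-1164 + (-8506 - 8962)) = -1830 + √(-1164 - 17468) = -1830 + √(-18632) = -1830 + 2*I*√4658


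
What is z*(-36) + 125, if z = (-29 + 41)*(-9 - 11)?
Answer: 8765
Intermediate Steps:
z = -240 (z = 12*(-20) = -240)
z*(-36) + 125 = -240*(-36) + 125 = 8640 + 125 = 8765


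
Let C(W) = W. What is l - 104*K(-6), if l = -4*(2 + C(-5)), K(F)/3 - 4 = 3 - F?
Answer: -4044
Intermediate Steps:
K(F) = 21 - 3*F (K(F) = 12 + 3*(3 - F) = 12 + (9 - 3*F) = 21 - 3*F)
l = 12 (l = -4*(2 - 5) = -4*(-3) = 12)
l - 104*K(-6) = 12 - 104*(21 - 3*(-6)) = 12 - 104*(21 + 18) = 12 - 104*39 = 12 - 4056 = -4044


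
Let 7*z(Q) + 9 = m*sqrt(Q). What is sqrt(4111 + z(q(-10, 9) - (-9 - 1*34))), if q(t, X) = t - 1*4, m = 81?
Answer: sqrt(201376 + 567*sqrt(29))/7 ≈ 64.591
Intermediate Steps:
q(t, X) = -4 + t (q(t, X) = t - 4 = -4 + t)
z(Q) = -9/7 + 81*sqrt(Q)/7 (z(Q) = -9/7 + (81*sqrt(Q))/7 = -9/7 + 81*sqrt(Q)/7)
sqrt(4111 + z(q(-10, 9) - (-9 - 1*34))) = sqrt(4111 + (-9/7 + 81*sqrt((-4 - 10) - (-9 - 1*34))/7)) = sqrt(4111 + (-9/7 + 81*sqrt(-14 - (-9 - 34))/7)) = sqrt(4111 + (-9/7 + 81*sqrt(-14 - 1*(-43))/7)) = sqrt(4111 + (-9/7 + 81*sqrt(-14 + 43)/7)) = sqrt(4111 + (-9/7 + 81*sqrt(29)/7)) = sqrt(28768/7 + 81*sqrt(29)/7)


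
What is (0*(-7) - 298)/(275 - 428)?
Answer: 298/153 ≈ 1.9477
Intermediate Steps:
(0*(-7) - 298)/(275 - 428) = (0 - 298)/(-153) = -298*(-1/153) = 298/153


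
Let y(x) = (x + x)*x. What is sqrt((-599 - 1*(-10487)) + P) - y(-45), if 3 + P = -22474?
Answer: -4050 + I*sqrt(12589) ≈ -4050.0 + 112.2*I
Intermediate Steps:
P = -22477 (P = -3 - 22474 = -22477)
y(x) = 2*x**2 (y(x) = (2*x)*x = 2*x**2)
sqrt((-599 - 1*(-10487)) + P) - y(-45) = sqrt((-599 - 1*(-10487)) - 22477) - 2*(-45)**2 = sqrt((-599 + 10487) - 22477) - 2*2025 = sqrt(9888 - 22477) - 1*4050 = sqrt(-12589) - 4050 = I*sqrt(12589) - 4050 = -4050 + I*sqrt(12589)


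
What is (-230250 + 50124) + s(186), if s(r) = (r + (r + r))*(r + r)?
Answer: 27450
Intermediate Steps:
s(r) = 6*r**2 (s(r) = (r + 2*r)*(2*r) = (3*r)*(2*r) = 6*r**2)
(-230250 + 50124) + s(186) = (-230250 + 50124) + 6*186**2 = -180126 + 6*34596 = -180126 + 207576 = 27450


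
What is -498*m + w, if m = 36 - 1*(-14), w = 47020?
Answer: 22120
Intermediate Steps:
m = 50 (m = 36 + 14 = 50)
-498*m + w = -498*50 + 47020 = -24900 + 47020 = 22120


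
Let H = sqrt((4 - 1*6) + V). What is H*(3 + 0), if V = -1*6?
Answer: 6*I*sqrt(2) ≈ 8.4853*I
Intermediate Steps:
V = -6
H = 2*I*sqrt(2) (H = sqrt((4 - 1*6) - 6) = sqrt((4 - 6) - 6) = sqrt(-2 - 6) = sqrt(-8) = 2*I*sqrt(2) ≈ 2.8284*I)
H*(3 + 0) = (2*I*sqrt(2))*(3 + 0) = (2*I*sqrt(2))*3 = 6*I*sqrt(2)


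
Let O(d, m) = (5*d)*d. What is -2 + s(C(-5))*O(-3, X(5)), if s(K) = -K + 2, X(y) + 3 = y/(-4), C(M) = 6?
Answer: -182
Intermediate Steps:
X(y) = -3 - y/4 (X(y) = -3 + y/(-4) = -3 + y*(-¼) = -3 - y/4)
s(K) = 2 - K
O(d, m) = 5*d²
-2 + s(C(-5))*O(-3, X(5)) = -2 + (2 - 1*6)*(5*(-3)²) = -2 + (2 - 6)*(5*9) = -2 - 4*45 = -2 - 180 = -182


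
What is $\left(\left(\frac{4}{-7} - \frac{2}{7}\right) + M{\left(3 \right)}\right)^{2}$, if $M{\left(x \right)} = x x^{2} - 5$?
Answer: $\frac{21904}{49} \approx 447.02$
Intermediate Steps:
$M{\left(x \right)} = -5 + x^{3}$ ($M{\left(x \right)} = x^{3} - 5 = -5 + x^{3}$)
$\left(\left(\frac{4}{-7} - \frac{2}{7}\right) + M{\left(3 \right)}\right)^{2} = \left(\left(\frac{4}{-7} - \frac{2}{7}\right) - \left(5 - 3^{3}\right)\right)^{2} = \left(\left(4 \left(- \frac{1}{7}\right) - \frac{2}{7}\right) + \left(-5 + 27\right)\right)^{2} = \left(\left(- \frac{4}{7} - \frac{2}{7}\right) + 22\right)^{2} = \left(- \frac{6}{7} + 22\right)^{2} = \left(\frac{148}{7}\right)^{2} = \frac{21904}{49}$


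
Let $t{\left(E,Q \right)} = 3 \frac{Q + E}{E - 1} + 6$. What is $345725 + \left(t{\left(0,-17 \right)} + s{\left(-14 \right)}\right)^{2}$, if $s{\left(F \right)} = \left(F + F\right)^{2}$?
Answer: $1053006$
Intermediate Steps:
$t{\left(E,Q \right)} = 6 + \frac{3 \left(E + Q\right)}{-1 + E}$ ($t{\left(E,Q \right)} = 3 \frac{E + Q}{-1 + E} + 6 = \frac{3 \left(E + Q\right)}{-1 + E} + 6 = 6 + \frac{3 \left(E + Q\right)}{-1 + E}$)
$s{\left(F \right)} = 4 F^{2}$ ($s{\left(F \right)} = \left(2 F\right)^{2} = 4 F^{2}$)
$345725 + \left(t{\left(0,-17 \right)} + s{\left(-14 \right)}\right)^{2} = 345725 + \left(\frac{3 \left(-2 - 17 + 3 \cdot 0\right)}{-1 + 0} + 4 \left(-14\right)^{2}\right)^{2} = 345725 + \left(\frac{3 \left(-2 - 17 + 0\right)}{-1} + 4 \cdot 196\right)^{2} = 345725 + \left(3 \left(-1\right) \left(-19\right) + 784\right)^{2} = 345725 + \left(57 + 784\right)^{2} = 345725 + 841^{2} = 345725 + 707281 = 1053006$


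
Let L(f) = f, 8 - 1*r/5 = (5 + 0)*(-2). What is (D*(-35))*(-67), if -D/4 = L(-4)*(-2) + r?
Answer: -919240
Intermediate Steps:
r = 90 (r = 40 - 5*(5 + 0)*(-2) = 40 - 25*(-2) = 40 - 5*(-10) = 40 + 50 = 90)
D = -392 (D = -4*(-4*(-2) + 90) = -4*(8 + 90) = -4*98 = -392)
(D*(-35))*(-67) = -392*(-35)*(-67) = 13720*(-67) = -919240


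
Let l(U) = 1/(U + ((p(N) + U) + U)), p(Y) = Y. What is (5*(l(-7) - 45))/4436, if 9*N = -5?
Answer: -43695/860584 ≈ -0.050774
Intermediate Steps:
N = -5/9 (N = (⅑)*(-5) = -5/9 ≈ -0.55556)
l(U) = 1/(-5/9 + 3*U) (l(U) = 1/(U + ((-5/9 + U) + U)) = 1/(U + (-5/9 + 2*U)) = 1/(-5/9 + 3*U))
(5*(l(-7) - 45))/4436 = (5*(9/(-5 + 27*(-7)) - 45))/4436 = (5*(9/(-5 - 189) - 45))*(1/4436) = (5*(9/(-194) - 45))*(1/4436) = (5*(9*(-1/194) - 45))*(1/4436) = (5*(-9/194 - 45))*(1/4436) = (5*(-8739/194))*(1/4436) = -43695/194*1/4436 = -43695/860584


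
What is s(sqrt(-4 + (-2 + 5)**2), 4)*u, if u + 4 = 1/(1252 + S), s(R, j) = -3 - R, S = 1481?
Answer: 10931/911 + 10931*sqrt(5)/2733 ≈ 20.942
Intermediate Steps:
u = -10931/2733 (u = -4 + 1/(1252 + 1481) = -4 + 1/2733 = -10931/2733 ≈ -3.9996)
s(sqrt(-4 + (-2 + 5)**2), 4)*u = (-3 - sqrt(-4 + (-2 + 5)**2))*(-10931/2733) = (-3 - sqrt(-4 + 3**2))*(-10931/2733) = (-3 - sqrt(-4 + 9))*(-10931/2733) = (-3 - sqrt(5))*(-10931/2733) = 10931/911 + 10931*sqrt(5)/2733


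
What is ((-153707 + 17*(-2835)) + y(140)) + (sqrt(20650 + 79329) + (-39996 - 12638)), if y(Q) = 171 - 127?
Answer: -254492 + sqrt(99979) ≈ -2.5418e+5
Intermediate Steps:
y(Q) = 44
((-153707 + 17*(-2835)) + y(140)) + (sqrt(20650 + 79329) + (-39996 - 12638)) = ((-153707 + 17*(-2835)) + 44) + (sqrt(20650 + 79329) + (-39996 - 12638)) = ((-153707 - 48195) + 44) + (sqrt(99979) - 52634) = (-201902 + 44) + (-52634 + sqrt(99979)) = -201858 + (-52634 + sqrt(99979)) = -254492 + sqrt(99979)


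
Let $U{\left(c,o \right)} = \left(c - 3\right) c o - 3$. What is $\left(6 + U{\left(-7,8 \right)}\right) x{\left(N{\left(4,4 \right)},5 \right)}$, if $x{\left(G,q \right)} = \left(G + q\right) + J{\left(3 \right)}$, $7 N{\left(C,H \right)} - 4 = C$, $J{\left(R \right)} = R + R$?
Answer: $\frac{47855}{7} \approx 6836.4$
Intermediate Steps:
$J{\left(R \right)} = 2 R$
$N{\left(C,H \right)} = \frac{4}{7} + \frac{C}{7}$
$U{\left(c,o \right)} = -3 + c o \left(-3 + c\right)$ ($U{\left(c,o \right)} = \left(-3 + c\right) c o - 3 = c \left(-3 + c\right) o - 3 = c o \left(-3 + c\right) - 3 = -3 + c o \left(-3 + c\right)$)
$x{\left(G,q \right)} = 6 + G + q$ ($x{\left(G,q \right)} = \left(G + q\right) + 2 \cdot 3 = \left(G + q\right) + 6 = 6 + G + q$)
$\left(6 + U{\left(-7,8 \right)}\right) x{\left(N{\left(4,4 \right)},5 \right)} = \left(6 - \left(3 - 392 - 168\right)\right) \left(6 + \left(\frac{4}{7} + \frac{1}{7} \cdot 4\right) + 5\right) = \left(6 + \left(-3 + 8 \cdot 49 + 168\right)\right) \left(6 + \left(\frac{4}{7} + \frac{4}{7}\right) + 5\right) = \left(6 + \left(-3 + 392 + 168\right)\right) \left(6 + \frac{8}{7} + 5\right) = \left(6 + 557\right) \frac{85}{7} = 563 \cdot \frac{85}{7} = \frac{47855}{7}$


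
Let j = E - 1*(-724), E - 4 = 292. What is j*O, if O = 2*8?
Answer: 16320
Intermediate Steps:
E = 296 (E = 4 + 292 = 296)
O = 16
j = 1020 (j = 296 - 1*(-724) = 296 + 724 = 1020)
j*O = 1020*16 = 16320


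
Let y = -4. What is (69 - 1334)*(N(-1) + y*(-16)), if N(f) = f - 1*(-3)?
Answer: -83490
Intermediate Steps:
N(f) = 3 + f (N(f) = f + 3 = 3 + f)
(69 - 1334)*(N(-1) + y*(-16)) = (69 - 1334)*((3 - 1) - 4*(-16)) = -1265*(2 + 64) = -1265*66 = -83490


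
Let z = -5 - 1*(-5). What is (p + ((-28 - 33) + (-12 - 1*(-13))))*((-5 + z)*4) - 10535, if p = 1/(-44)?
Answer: -102680/11 ≈ -9334.5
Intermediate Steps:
z = 0 (z = -5 + 5 = 0)
p = -1/44 ≈ -0.022727
(p + ((-28 - 33) + (-12 - 1*(-13))))*((-5 + z)*4) - 10535 = (-1/44 + ((-28 - 33) + (-12 - 1*(-13))))*((-5 + 0)*4) - 10535 = (-1/44 + (-61 + (-12 + 13)))*(-5*4) - 10535 = (-1/44 + (-61 + 1))*(-20) - 10535 = (-1/44 - 60)*(-20) - 10535 = -2641/44*(-20) - 10535 = 13205/11 - 10535 = -102680/11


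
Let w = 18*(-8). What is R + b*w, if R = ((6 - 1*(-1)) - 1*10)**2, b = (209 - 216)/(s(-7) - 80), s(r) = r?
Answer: -75/29 ≈ -2.5862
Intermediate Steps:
b = 7/87 (b = (209 - 216)/(-7 - 80) = -7/(-87) = -7*(-1/87) = 7/87 ≈ 0.080460)
R = 9 (R = ((6 + 1) - 10)**2 = (7 - 10)**2 = (-3)**2 = 9)
w = -144
R + b*w = 9 + (7/87)*(-144) = 9 - 336/29 = -75/29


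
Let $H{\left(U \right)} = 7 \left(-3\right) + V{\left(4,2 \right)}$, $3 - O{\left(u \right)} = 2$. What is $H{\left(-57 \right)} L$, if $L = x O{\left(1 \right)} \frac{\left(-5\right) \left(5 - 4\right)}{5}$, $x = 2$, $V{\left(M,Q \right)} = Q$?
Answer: $38$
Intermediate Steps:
$O{\left(u \right)} = 1$ ($O{\left(u \right)} = 3 - 2 = 1$)
$H{\left(U \right)} = -19$ ($H{\left(U \right)} = 7 \left(-3\right) + 2 = -21 + 2 = -19$)
$L = -2$ ($L = 2 \cdot 1 \frac{\left(-5\right) \left(5 - 4\right)}{5} = 2 \left(-5\right) 1 \cdot \frac{1}{5} = 2 \left(\left(-5\right) \frac{1}{5}\right) = 2 \left(-1\right) = -2$)
$H{\left(-57 \right)} L = \left(-19\right) \left(-2\right) = 38$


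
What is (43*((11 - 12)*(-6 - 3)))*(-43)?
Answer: -16641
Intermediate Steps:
(43*((11 - 12)*(-6 - 3)))*(-43) = (43*(-1*(-9)))*(-43) = (43*9)*(-43) = 387*(-43) = -16641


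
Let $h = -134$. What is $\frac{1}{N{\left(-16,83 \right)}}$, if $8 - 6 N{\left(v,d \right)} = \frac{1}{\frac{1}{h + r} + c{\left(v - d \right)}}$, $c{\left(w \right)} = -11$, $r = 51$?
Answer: $\frac{1828}{2465} \approx 0.74158$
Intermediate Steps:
$N{\left(v,d \right)} = \frac{2465}{1828}$ ($N{\left(v,d \right)} = \frac{4}{3} - \frac{1}{6 \left(\frac{1}{-134 + 51} - 11\right)} = \frac{4}{3} - \frac{1}{6 \left(\frac{1}{-83} - 11\right)} = \frac{4}{3} - \frac{1}{6 \left(- \frac{1}{83} - 11\right)} = \frac{4}{3} - \frac{1}{6 \left(- \frac{914}{83}\right)} = \frac{4}{3} - - \frac{83}{5484} = \frac{4}{3} + \frac{83}{5484} = \frac{2465}{1828}$)
$\frac{1}{N{\left(-16,83 \right)}} = \frac{1}{\frac{2465}{1828}} = \frac{1828}{2465}$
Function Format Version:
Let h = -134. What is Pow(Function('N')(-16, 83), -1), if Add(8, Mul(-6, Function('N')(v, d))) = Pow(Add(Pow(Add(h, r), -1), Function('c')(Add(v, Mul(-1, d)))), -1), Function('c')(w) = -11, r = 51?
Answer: Rational(1828, 2465) ≈ 0.74158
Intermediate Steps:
Function('N')(v, d) = Rational(2465, 1828) (Function('N')(v, d) = Add(Rational(4, 3), Mul(Rational(-1, 6), Pow(Add(Pow(Add(-134, 51), -1), -11), -1))) = Add(Rational(4, 3), Mul(Rational(-1, 6), Pow(Add(Pow(-83, -1), -11), -1))) = Add(Rational(4, 3), Mul(Rational(-1, 6), Pow(Add(Rational(-1, 83), -11), -1))) = Add(Rational(4, 3), Mul(Rational(-1, 6), Pow(Rational(-914, 83), -1))) = Add(Rational(4, 3), Mul(Rational(-1, 6), Rational(-83, 914))) = Add(Rational(4, 3), Rational(83, 5484)) = Rational(2465, 1828))
Pow(Function('N')(-16, 83), -1) = Pow(Rational(2465, 1828), -1) = Rational(1828, 2465)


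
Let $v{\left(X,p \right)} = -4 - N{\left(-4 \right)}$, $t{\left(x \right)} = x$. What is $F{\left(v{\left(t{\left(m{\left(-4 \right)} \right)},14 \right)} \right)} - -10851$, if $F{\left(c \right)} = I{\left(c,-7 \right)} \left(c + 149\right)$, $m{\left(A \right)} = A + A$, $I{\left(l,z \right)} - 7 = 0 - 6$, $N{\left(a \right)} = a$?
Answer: $11000$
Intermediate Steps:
$I{\left(l,z \right)} = 1$ ($I{\left(l,z \right)} = 7 + \left(0 - 6\right) = 7 - 6 = 1$)
$m{\left(A \right)} = 2 A$
$v{\left(X,p \right)} = 0$ ($v{\left(X,p \right)} = -4 - -4 = -4 + 4 = 0$)
$F{\left(c \right)} = 149 + c$ ($F{\left(c \right)} = 1 \left(c + 149\right) = 1 \left(149 + c\right) = 149 + c$)
$F{\left(v{\left(t{\left(m{\left(-4 \right)} \right)},14 \right)} \right)} - -10851 = \left(149 + 0\right) - -10851 = 149 + 10851 = 11000$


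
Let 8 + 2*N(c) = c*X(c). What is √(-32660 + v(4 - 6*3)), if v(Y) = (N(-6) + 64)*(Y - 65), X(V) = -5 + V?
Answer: I*√40007 ≈ 200.02*I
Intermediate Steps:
N(c) = -4 + c*(-5 + c)/2 (N(c) = -4 + (c*(-5 + c))/2 = -4 + c*(-5 + c)/2)
v(Y) = -6045 + 93*Y (v(Y) = ((-4 + (½)*(-6)*(-5 - 6)) + 64)*(Y - 65) = ((-4 + (½)*(-6)*(-11)) + 64)*(-65 + Y) = ((-4 + 33) + 64)*(-65 + Y) = (29 + 64)*(-65 + Y) = 93*(-65 + Y) = -6045 + 93*Y)
√(-32660 + v(4 - 6*3)) = √(-32660 + (-6045 + 93*(4 - 6*3))) = √(-32660 + (-6045 + 93*(4 - 18))) = √(-32660 + (-6045 + 93*(-14))) = √(-32660 + (-6045 - 1302)) = √(-32660 - 7347) = √(-40007) = I*√40007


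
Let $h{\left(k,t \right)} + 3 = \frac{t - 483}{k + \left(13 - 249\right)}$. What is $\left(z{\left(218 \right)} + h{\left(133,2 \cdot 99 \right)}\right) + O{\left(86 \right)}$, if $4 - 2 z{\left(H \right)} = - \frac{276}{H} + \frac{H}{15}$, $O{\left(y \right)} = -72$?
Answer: $- \frac{12944728}{168405} \approx -76.867$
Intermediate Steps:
$h{\left(k,t \right)} = -3 + \frac{-483 + t}{-236 + k}$ ($h{\left(k,t \right)} = -3 + \frac{t - 483}{k + \left(13 - 249\right)} = -3 + \frac{-483 + t}{k + \left(13 - 249\right)} = -3 + \frac{-483 + t}{k - 236} = -3 + \frac{-483 + t}{-236 + k}$)
$z{\left(H \right)} = 2 + \frac{138}{H} - \frac{H}{30}$ ($z{\left(H \right)} = 2 - \frac{- \frac{276}{H} + \frac{H}{15}}{2} = 2 - \left(- \frac{138}{H} + \frac{H}{30}\right) = 2 + \frac{138}{H} - \frac{H}{30}$)
$\left(z{\left(218 \right)} + h{\left(133,2 \cdot 99 \right)}\right) + O{\left(86 \right)} = \left(\left(2 + \frac{138}{218} - \frac{109}{15}\right) + \frac{225 + 2 \cdot 99 - 399}{-236 + 133}\right) - 72 = \left(\left(2 + 138 \cdot \frac{1}{218} - \frac{109}{15}\right) + \frac{225 + 198 - 399}{-103}\right) - 72 = \left(\left(2 + \frac{69}{109} - \frac{109}{15}\right) - \frac{24}{103}\right) - 72 = \left(- \frac{7576}{1635} - \frac{24}{103}\right) - 72 = - \frac{819568}{168405} - 72 = - \frac{12944728}{168405}$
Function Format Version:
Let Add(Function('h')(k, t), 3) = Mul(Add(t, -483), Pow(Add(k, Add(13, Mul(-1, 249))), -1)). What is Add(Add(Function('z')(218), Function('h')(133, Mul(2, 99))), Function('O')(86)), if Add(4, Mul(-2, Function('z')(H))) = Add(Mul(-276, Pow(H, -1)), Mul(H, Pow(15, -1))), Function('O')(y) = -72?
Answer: Rational(-12944728, 168405) ≈ -76.867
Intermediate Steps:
Function('h')(k, t) = Add(-3, Mul(Pow(Add(-236, k), -1), Add(-483, t))) (Function('h')(k, t) = Add(-3, Mul(Add(t, -483), Pow(Add(k, Add(13, Mul(-1, 249))), -1))) = Add(-3, Mul(Add(-483, t), Pow(Add(k, Add(13, -249)), -1))) = Add(-3, Mul(Add(-483, t), Pow(Add(k, -236), -1))) = Add(-3, Mul(Add(-483, t), Pow(Add(-236, k), -1))) = Add(-3, Mul(Pow(Add(-236, k), -1), Add(-483, t))))
Function('z')(H) = Add(2, Mul(138, Pow(H, -1)), Mul(Rational(-1, 30), H)) (Function('z')(H) = Add(2, Mul(Rational(-1, 2), Add(Mul(-276, Pow(H, -1)), Mul(H, Pow(15, -1))))) = Add(2, Mul(Rational(-1, 2), Add(Mul(-276, Pow(H, -1)), Mul(H, Rational(1, 15))))) = Add(2, Mul(Rational(-1, 2), Add(Mul(-276, Pow(H, -1)), Mul(Rational(1, 15), H)))) = Add(2, Add(Mul(138, Pow(H, -1)), Mul(Rational(-1, 30), H))) = Add(2, Mul(138, Pow(H, -1)), Mul(Rational(-1, 30), H)))
Add(Add(Function('z')(218), Function('h')(133, Mul(2, 99))), Function('O')(86)) = Add(Add(Add(2, Mul(138, Pow(218, -1)), Mul(Rational(-1, 30), 218)), Mul(Pow(Add(-236, 133), -1), Add(225, Mul(2, 99), Mul(-3, 133)))), -72) = Add(Add(Add(2, Mul(138, Rational(1, 218)), Rational(-109, 15)), Mul(Pow(-103, -1), Add(225, 198, -399))), -72) = Add(Add(Add(2, Rational(69, 109), Rational(-109, 15)), Mul(Rational(-1, 103), 24)), -72) = Add(Add(Rational(-7576, 1635), Rational(-24, 103)), -72) = Add(Rational(-819568, 168405), -72) = Rational(-12944728, 168405)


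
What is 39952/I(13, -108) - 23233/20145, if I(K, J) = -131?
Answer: -807876563/2638995 ≈ -306.13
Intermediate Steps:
39952/I(13, -108) - 23233/20145 = 39952/(-131) - 23233/20145 = 39952*(-1/131) - 23233*1/20145 = -39952/131 - 23233/20145 = -807876563/2638995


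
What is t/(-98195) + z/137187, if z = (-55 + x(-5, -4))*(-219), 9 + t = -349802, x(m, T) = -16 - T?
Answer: 16476778964/4490359155 ≈ 3.6694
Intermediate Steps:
t = -349811 (t = -9 - 349802 = -349811)
z = 14673 (z = (-55 + (-16 - 1*(-4)))*(-219) = (-55 + (-16 + 4))*(-219) = (-55 - 12)*(-219) = -67*(-219) = 14673)
t/(-98195) + z/137187 = -349811/(-98195) + 14673/137187 = -349811*(-1/98195) + 14673*(1/137187) = 349811/98195 + 4891/45729 = 16476778964/4490359155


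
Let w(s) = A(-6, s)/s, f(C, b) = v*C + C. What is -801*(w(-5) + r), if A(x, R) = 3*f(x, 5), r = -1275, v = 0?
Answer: 5091957/5 ≈ 1.0184e+6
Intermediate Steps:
f(C, b) = C (f(C, b) = 0*C + C = 0 + C = C)
A(x, R) = 3*x
w(s) = -18/s (w(s) = (3*(-6))/s = -18/s)
-801*(w(-5) + r) = -801*(-18/(-5) - 1275) = -801*(-18*(-1/5) - 1275) = -801*(18/5 - 1275) = -801*(-6357/5) = 5091957/5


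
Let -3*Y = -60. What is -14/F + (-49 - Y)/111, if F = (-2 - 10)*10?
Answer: -1121/2220 ≈ -0.50496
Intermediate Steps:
Y = 20 (Y = -⅓*(-60) = 20)
F = -120 (F = -12*10 = -120)
-14/F + (-49 - Y)/111 = -14/(-120) + (-49 - 1*20)/111 = -14*(-1/120) + (-49 - 20)*(1/111) = 7/60 - 69*1/111 = 7/60 - 23/37 = -1121/2220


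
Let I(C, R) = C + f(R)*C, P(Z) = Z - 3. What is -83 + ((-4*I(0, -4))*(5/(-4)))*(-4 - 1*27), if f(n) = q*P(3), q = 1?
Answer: -83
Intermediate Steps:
P(Z) = -3 + Z
f(n) = 0 (f(n) = 1*(-3 + 3) = 1*0 = 0)
I(C, R) = C (I(C, R) = C + 0*C = C + 0 = C)
-83 + ((-4*I(0, -4))*(5/(-4)))*(-4 - 1*27) = -83 + ((-4*0)*(5/(-4)))*(-4 - 1*27) = -83 + (0*(5*(-1/4)))*(-4 - 27) = -83 + (0*(-5/4))*(-31) = -83 + 0*(-31) = -83 + 0 = -83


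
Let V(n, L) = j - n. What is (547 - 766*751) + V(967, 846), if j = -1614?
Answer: -577300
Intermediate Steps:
V(n, L) = -1614 - n
(547 - 766*751) + V(967, 846) = (547 - 766*751) + (-1614 - 1*967) = (547 - 575266) + (-1614 - 967) = -574719 - 2581 = -577300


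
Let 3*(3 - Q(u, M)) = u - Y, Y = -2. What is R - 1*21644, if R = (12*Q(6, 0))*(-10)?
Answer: -21684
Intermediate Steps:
Q(u, M) = 7/3 - u/3 (Q(u, M) = 3 - (u - 1*(-2))/3 = 3 - (u + 2)/3 = 3 - (2 + u)/3 = 3 + (-⅔ - u/3) = 7/3 - u/3)
R = -40 (R = (12*(7/3 - ⅓*6))*(-10) = (12*(7/3 - 2))*(-10) = (12*(⅓))*(-10) = 4*(-10) = -40)
R - 1*21644 = -40 - 1*21644 = -40 - 21644 = -21684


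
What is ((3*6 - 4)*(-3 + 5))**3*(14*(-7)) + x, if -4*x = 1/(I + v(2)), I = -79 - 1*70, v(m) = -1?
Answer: -1290777599/600 ≈ -2.1513e+6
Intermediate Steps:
I = -149 (I = -79 - 70 = -149)
x = 1/600 (x = -1/(4*(-149 - 1)) = -1/4/(-150) = -1/4*(-1/150) = 1/600 ≈ 0.0016667)
((3*6 - 4)*(-3 + 5))**3*(14*(-7)) + x = ((3*6 - 4)*(-3 + 5))**3*(14*(-7)) + 1/600 = ((18 - 4)*2)**3*(-98) + 1/600 = (14*2)**3*(-98) + 1/600 = 28**3*(-98) + 1/600 = 21952*(-98) + 1/600 = -2151296 + 1/600 = -1290777599/600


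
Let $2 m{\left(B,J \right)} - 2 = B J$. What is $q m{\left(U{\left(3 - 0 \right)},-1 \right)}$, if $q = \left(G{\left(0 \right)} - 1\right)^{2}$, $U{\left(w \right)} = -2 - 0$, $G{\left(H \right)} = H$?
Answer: $2$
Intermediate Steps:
$U{\left(w \right)} = -2$ ($U{\left(w \right)} = -2 + 0 = -2$)
$m{\left(B,J \right)} = 1 + \frac{B J}{2}$
$q = 1$ ($q = \left(0 - 1\right)^{2} = \left(-1\right)^{2} = 1$)
$q m{\left(U{\left(3 - 0 \right)},-1 \right)} = 1 \left(1 + \frac{1}{2} \left(-2\right) \left(-1\right)\right) = 1 \left(1 + 1\right) = 1 \cdot 2 = 2$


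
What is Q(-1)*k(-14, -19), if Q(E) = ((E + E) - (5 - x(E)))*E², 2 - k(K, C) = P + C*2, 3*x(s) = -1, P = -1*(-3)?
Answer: -814/3 ≈ -271.33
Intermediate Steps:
P = 3
x(s) = -⅓ (x(s) = (⅓)*(-1) = -⅓)
k(K, C) = -1 - 2*C (k(K, C) = 2 - (3 + C*2) = 2 - (3 + 2*C) = 2 + (-3 - 2*C) = -1 - 2*C)
Q(E) = E²*(-16/3 + 2*E) (Q(E) = ((E + E) - (5 - 1*(-⅓)))*E² = (2*E - (5 + ⅓))*E² = (2*E - 1*16/3)*E² = (2*E - 16/3)*E² = (-16/3 + 2*E)*E² = E²*(-16/3 + 2*E))
Q(-1)*k(-14, -19) = ((-1)²*(-16/3 + 2*(-1)))*(-1 - 2*(-19)) = (1*(-16/3 - 2))*(-1 + 38) = (1*(-22/3))*37 = -22/3*37 = -814/3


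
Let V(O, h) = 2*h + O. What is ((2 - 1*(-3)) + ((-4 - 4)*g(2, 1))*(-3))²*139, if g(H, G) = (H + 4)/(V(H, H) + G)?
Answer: 4453699/49 ≈ 90892.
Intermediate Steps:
V(O, h) = O + 2*h
g(H, G) = (4 + H)/(G + 3*H) (g(H, G) = (H + 4)/((H + 2*H) + G) = (4 + H)/(3*H + G) = (4 + H)/(G + 3*H))
((2 - 1*(-3)) + ((-4 - 4)*g(2, 1))*(-3))²*139 = ((2 - 1*(-3)) + ((-4 - 4)*((4 + 2)/(1 + 3*2)))*(-3))²*139 = ((2 + 3) - 8*6/(1 + 6)*(-3))²*139 = (5 - 8*6/7*(-3))²*139 = (5 - 48/7*(-3))²*139 = (5 + 144/7)²*139 = (179/7)²*139 = (32041/49)*139 = 4453699/49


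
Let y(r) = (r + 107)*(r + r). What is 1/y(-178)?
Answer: 1/25276 ≈ 3.9563e-5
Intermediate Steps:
y(r) = 2*r*(107 + r) (y(r) = (107 + r)*(2*r) = 2*r*(107 + r))
1/y(-178) = 1/(2*(-178)*(107 - 178)) = 1/(2*(-178)*(-71)) = 1/25276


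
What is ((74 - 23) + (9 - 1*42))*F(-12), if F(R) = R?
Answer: -216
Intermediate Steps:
((74 - 23) + (9 - 1*42))*F(-12) = ((74 - 23) + (9 - 1*42))*(-12) = (51 + (9 - 42))*(-12) = (51 - 33)*(-12) = 18*(-12) = -216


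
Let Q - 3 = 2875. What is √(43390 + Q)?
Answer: 2*√11567 ≈ 215.10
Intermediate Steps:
Q = 2878 (Q = 3 + 2875 = 2878)
√(43390 + Q) = √(43390 + 2878) = √46268 = 2*√11567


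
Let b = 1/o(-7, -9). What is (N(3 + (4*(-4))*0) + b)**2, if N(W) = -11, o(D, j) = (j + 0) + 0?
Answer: 10000/81 ≈ 123.46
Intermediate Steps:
o(D, j) = j (o(D, j) = j + 0 = j)
b = -1/9 (b = 1/(-9) = -1/9 ≈ -0.11111)
(N(3 + (4*(-4))*0) + b)**2 = (-11 - 1/9)**2 = (-100/9)**2 = 10000/81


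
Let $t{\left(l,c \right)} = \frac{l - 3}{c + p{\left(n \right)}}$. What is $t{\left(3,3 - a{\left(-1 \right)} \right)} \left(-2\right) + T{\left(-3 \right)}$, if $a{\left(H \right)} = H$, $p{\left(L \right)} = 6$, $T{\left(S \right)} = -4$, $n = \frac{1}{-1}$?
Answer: $-4$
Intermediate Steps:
$n = -1$
$t{\left(l,c \right)} = \frac{-3 + l}{6 + c}$ ($t{\left(l,c \right)} = \frac{l - 3}{c + 6} = \frac{-3 + l}{6 + c}$)
$t{\left(3,3 - a{\left(-1 \right)} \right)} \left(-2\right) + T{\left(-3 \right)} = \frac{-3 + 3}{6 + \left(3 - -1\right)} \left(-2\right) - 4 = \frac{1}{6 + \left(3 + 1\right)} 0 \left(-2\right) - 4 = \frac{1}{6 + 4} \cdot 0 \left(-2\right) - 4 = \frac{1}{10} \cdot 0 \left(-2\right) - 4 = 0 \left(-2\right) - 4 = 0 - 4 = -4$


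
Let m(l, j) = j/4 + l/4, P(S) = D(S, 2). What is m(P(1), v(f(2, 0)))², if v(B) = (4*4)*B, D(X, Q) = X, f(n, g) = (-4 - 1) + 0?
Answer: 6241/16 ≈ 390.06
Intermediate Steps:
f(n, g) = -5 (f(n, g) = -5 + 0 = -5)
v(B) = 16*B
P(S) = S
m(l, j) = j/4 + l/4 (m(l, j) = j*(¼) + l*(¼) = j/4 + l/4)
m(P(1), v(f(2, 0)))² = ((16*(-5))/4 + (¼)*1)² = ((¼)*(-80) + ¼)² = (-20 + ¼)² = (-79/4)² = 6241/16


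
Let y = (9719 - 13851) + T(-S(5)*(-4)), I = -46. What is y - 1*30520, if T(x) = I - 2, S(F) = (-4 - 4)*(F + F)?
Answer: -34700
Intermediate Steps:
S(F) = -16*F
T(x) = -48 (T(x) = -46 - 2 = -48)
y = -4180 (y = (9719 - 13851) - 48 = -4132 - 48 = -4180)
y - 1*30520 = -4180 - 1*30520 = -4180 - 30520 = -34700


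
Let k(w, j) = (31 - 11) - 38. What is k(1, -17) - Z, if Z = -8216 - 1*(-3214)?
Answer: 4984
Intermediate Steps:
Z = -5002 (Z = -8216 + 3214 = -5002)
k(w, j) = -18 (k(w, j) = 20 - 38 = -18)
k(1, -17) - Z = -18 - 1*(-5002) = -18 + 5002 = 4984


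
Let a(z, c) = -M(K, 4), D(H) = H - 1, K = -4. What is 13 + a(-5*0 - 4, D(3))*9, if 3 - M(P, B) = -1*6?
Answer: -68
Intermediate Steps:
M(P, B) = 9 (M(P, B) = 3 - (-1)*6 = 3 - 1*(-6) = 3 + 6 = 9)
D(H) = -1 + H
a(z, c) = -9 (a(z, c) = -1*9 = -9)
13 + a(-5*0 - 4, D(3))*9 = 13 - 9*9 = 13 - 81 = -68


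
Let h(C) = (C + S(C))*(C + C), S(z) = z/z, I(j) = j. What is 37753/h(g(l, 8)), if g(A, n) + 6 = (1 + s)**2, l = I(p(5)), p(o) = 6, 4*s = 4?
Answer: 37753/4 ≈ 9438.3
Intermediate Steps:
s = 1 (s = (1/4)*4 = 1)
l = 6
S(z) = 1
g(A, n) = -2 (g(A, n) = -6 + (1 + 1)**2 = -6 + 2**2 = -6 + 4 = -2)
h(C) = 2*C*(1 + C) (h(C) = (C + 1)*(C + C) = (1 + C)*(2*C) = 2*C*(1 + C))
37753/h(g(l, 8)) = 37753/((2*(-2)*(1 - 2))) = 37753/((2*(-2)*(-1))) = 37753/4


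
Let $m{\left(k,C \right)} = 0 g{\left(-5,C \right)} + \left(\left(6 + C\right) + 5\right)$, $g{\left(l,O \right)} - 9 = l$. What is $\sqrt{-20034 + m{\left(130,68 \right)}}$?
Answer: $i \sqrt{19955} \approx 141.26 i$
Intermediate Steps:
$g{\left(l,O \right)} = 9 + l$
$m{\left(k,C \right)} = 11 + C$ ($m{\left(k,C \right)} = 0 \left(9 - 5\right) + \left(\left(6 + C\right) + 5\right) = 0 \cdot 4 + \left(11 + C\right) = 0 + \left(11 + C\right) = 11 + C$)
$\sqrt{-20034 + m{\left(130,68 \right)}} = \sqrt{-20034 + \left(11 + 68\right)} = \sqrt{-20034 + 79} = \sqrt{-19955} = i \sqrt{19955}$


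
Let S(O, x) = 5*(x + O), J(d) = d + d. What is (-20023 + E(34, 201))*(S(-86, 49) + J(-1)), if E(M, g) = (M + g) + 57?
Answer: 3689697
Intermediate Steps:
J(d) = 2*d
S(O, x) = 5*O + 5*x (S(O, x) = 5*(O + x) = 5*O + 5*x)
E(M, g) = 57 + M + g
(-20023 + E(34, 201))*(S(-86, 49) + J(-1)) = (-20023 + (57 + 34 + 201))*((5*(-86) + 5*49) + 2*(-1)) = (-20023 + 292)*((-430 + 245) - 2) = -19731*(-185 - 2) = -19731*(-187) = 3689697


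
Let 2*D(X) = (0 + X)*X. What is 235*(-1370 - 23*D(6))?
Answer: -419240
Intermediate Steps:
D(X) = X²/2 (D(X) = ((0 + X)*X)/2 = (X*X)/2 = X²/2)
235*(-1370 - 23*D(6)) = 235*(-1370 - 23*6²/2) = 235*(-1370 - 23*36/2) = 235*(-1370 - 23*18) = 235*(-1370 - 414) = 235*(-1784) = -419240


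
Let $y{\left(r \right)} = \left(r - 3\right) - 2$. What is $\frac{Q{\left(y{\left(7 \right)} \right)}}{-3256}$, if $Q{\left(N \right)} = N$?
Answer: $- \frac{1}{1628} \approx -0.00061425$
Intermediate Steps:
$y{\left(r \right)} = -5 + r$ ($y{\left(r \right)} = \left(-3 + r\right) - 2 = -5 + r$)
$\frac{Q{\left(y{\left(7 \right)} \right)}}{-3256} = \frac{-5 + 7}{-3256} = 2 \left(- \frac{1}{3256}\right) = - \frac{1}{1628}$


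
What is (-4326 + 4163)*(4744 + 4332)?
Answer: -1479388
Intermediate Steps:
(-4326 + 4163)*(4744 + 4332) = -163*9076 = -1479388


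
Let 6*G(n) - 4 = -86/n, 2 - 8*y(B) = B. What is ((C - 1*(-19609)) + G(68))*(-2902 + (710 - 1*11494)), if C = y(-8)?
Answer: -4562666052/17 ≈ -2.6839e+8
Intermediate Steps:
y(B) = 1/4 - B/8
G(n) = 2/3 - 43/(3*n) (G(n) = 2/3 + (-86/n)/6 = 2/3 - 43/(3*n))
C = 5/4 (C = 1/4 - 1/8*(-8) = 1/4 + 1 = 5/4 ≈ 1.2500)
((C - 1*(-19609)) + G(68))*(-2902 + (710 - 1*11494)) = ((5/4 - 1*(-19609)) + (1/3)*(-43 + 2*68)/68)*(-2902 + (710 - 1*11494)) = ((5/4 + 19609) + (1/3)*(1/68)*(-43 + 136))*(-2902 + (710 - 11494)) = (78441/4 + (1/3)*(1/68)*93)*(-2902 - 10784) = (78441/4 + 31/68)*(-13686) = (333382/17)*(-13686) = -4562666052/17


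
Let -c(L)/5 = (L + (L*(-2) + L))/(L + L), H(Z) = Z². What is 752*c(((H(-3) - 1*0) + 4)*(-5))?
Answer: 0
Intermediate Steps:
c(L) = 0 (c(L) = -5*(L + (L*(-2) + L))/(L + L) = -5*(L + (-2*L + L))/(2*L) = -5*(L - L)*1/(2*L) = -0*1/(2*L) = -5*0 = 0)
752*c(((H(-3) - 1*0) + 4)*(-5)) = 752*0 = 0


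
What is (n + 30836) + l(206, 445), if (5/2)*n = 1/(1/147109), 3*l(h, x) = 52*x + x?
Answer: 1463119/15 ≈ 97541.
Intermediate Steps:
l(h, x) = 53*x/3 (l(h, x) = (52*x + x)/3 = (53*x)/3 = 53*x/3)
n = 294218/5 (n = 2/(5*(1/147109)) = (⅖)*147109 = 294218/5 ≈ 58844.)
(n + 30836) + l(206, 445) = (294218/5 + 30836) + (53/3)*445 = 448398/5 + 23585/3 = 1463119/15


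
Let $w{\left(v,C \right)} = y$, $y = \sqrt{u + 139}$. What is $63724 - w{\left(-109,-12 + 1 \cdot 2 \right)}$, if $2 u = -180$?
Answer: $63717$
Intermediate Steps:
$u = -90$ ($u = \frac{1}{2} \left(-180\right) = -90$)
$y = 7$ ($y = \sqrt{-90 + 139} = \sqrt{49} = 7$)
$w{\left(v,C \right)} = 7$
$63724 - w{\left(-109,-12 + 1 \cdot 2 \right)} = 63724 - 7 = 63717$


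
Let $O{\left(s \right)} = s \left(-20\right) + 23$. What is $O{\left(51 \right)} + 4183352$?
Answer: $4182355$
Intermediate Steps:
$O{\left(s \right)} = 23 - 20 s$ ($O{\left(s \right)} = - 20 s + 23 = 23 - 20 s$)
$O{\left(51 \right)} + 4183352 = \left(23 - 1020\right) + 4183352 = -997 + 4183352 = 4182355$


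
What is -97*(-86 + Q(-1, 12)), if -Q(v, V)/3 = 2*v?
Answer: 7760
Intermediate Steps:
Q(v, V) = -6*v
-97*(-86 + Q(-1, 12)) = -97*(-86 - 6*(-1)) = -97*(-86 + 6) = -97*(-80) = 7760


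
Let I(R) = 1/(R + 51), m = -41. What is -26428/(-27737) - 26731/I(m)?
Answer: -7414351042/27737 ≈ -2.6731e+5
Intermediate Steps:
I(R) = 1/(51 + R)
-26428/(-27737) - 26731/I(m) = -26428/(-27737) - 26731/(1/(51 - 41)) = -26428*(-1/27737) - 26731/(1/10) = 26428/27737 - 26731/1/10 = 26428/27737 - 26731*10 = 26428/27737 - 267310 = -7414351042/27737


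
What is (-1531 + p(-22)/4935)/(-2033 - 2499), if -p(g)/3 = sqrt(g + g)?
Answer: 1531/4532 + I*sqrt(11)/3727570 ≈ 0.33782 + 8.8976e-7*I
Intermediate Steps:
p(g) = -3*sqrt(2)*sqrt(g) (p(g) = -3*sqrt(g + g) = -3*sqrt(2)*sqrt(g))
(-1531 + p(-22)/4935)/(-2033 - 2499) = (-1531 - 3*sqrt(2)*sqrt(-22)/4935)/(-2033 - 2499) = (-1531 - 3*sqrt(2)*I*sqrt(22)*(1/4935))/(-4532) = (-1531 - 6*I*sqrt(11)*(1/4935))*(-1/4532) = (-1531 - 2*I*sqrt(11)/1645)*(-1/4532) = 1531/4532 + I*sqrt(11)/3727570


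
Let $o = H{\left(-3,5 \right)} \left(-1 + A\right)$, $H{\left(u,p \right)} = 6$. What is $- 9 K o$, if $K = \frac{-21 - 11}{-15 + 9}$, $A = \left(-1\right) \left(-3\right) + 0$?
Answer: $-576$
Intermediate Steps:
$A = 3$ ($A = 3 + 0 = 3$)
$K = \frac{16}{3}$ ($K = - \frac{32}{-6} = \left(-32\right) \left(- \frac{1}{6}\right) = \frac{16}{3} \approx 5.3333$)
$o = 12$ ($o = 6 \left(-1 + 3\right) = 6 \cdot 2 = 12$)
$- 9 K o = \left(-9\right) \frac{16}{3} \cdot 12 = \left(-48\right) 12 = -576$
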